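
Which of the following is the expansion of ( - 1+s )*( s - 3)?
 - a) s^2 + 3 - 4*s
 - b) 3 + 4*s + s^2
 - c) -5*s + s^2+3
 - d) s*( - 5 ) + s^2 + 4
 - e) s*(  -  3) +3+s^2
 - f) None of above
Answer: a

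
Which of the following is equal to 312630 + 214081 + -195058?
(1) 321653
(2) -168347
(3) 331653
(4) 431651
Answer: 3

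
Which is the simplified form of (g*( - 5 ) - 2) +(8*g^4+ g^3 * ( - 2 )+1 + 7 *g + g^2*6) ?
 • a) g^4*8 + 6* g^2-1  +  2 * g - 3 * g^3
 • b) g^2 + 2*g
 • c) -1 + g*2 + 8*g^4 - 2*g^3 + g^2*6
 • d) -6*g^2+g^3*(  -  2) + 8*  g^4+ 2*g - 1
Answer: c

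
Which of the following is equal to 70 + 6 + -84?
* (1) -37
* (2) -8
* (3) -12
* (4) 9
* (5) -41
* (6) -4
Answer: 2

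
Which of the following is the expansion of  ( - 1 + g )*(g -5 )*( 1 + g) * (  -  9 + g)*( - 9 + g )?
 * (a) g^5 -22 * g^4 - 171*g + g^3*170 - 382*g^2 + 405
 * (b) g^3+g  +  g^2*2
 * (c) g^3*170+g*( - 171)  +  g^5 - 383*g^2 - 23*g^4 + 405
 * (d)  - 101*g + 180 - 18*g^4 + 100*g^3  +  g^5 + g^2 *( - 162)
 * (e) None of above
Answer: e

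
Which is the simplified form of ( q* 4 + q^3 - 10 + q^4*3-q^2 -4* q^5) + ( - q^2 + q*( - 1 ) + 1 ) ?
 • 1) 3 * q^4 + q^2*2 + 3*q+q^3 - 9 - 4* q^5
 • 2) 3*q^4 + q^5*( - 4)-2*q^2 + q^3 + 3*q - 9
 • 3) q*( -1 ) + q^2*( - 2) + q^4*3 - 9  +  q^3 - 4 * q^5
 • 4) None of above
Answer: 2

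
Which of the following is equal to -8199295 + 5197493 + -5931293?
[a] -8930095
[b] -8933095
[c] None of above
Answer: b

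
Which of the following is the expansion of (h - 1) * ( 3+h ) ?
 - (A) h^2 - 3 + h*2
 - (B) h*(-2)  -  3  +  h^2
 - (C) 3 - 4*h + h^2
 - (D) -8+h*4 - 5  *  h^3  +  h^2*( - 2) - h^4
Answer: A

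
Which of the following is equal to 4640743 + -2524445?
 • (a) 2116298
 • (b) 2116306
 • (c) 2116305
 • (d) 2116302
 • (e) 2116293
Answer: a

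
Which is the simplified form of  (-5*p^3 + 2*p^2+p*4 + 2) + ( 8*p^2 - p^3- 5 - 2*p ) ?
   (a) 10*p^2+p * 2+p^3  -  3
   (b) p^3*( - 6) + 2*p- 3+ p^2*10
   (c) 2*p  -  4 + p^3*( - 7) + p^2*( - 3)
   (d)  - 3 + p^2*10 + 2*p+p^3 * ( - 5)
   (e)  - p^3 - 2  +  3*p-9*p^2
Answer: b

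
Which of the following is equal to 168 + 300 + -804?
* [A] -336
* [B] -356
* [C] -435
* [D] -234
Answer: A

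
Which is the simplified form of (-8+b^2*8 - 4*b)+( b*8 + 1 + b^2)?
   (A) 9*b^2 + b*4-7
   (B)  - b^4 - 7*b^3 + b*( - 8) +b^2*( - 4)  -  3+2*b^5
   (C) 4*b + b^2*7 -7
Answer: A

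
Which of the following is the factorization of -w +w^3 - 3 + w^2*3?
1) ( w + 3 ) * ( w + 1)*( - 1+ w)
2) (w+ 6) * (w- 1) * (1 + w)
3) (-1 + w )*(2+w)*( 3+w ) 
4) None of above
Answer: 1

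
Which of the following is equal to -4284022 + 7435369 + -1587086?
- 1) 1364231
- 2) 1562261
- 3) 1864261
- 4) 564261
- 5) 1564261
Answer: 5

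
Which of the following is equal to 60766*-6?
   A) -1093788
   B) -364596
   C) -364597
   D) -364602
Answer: B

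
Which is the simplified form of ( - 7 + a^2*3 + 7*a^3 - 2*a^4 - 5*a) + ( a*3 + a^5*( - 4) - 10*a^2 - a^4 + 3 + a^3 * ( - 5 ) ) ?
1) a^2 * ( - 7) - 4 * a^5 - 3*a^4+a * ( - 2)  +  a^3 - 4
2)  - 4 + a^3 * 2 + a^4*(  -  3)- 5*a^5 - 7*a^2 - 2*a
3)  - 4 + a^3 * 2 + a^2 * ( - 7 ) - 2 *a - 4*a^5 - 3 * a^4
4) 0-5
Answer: 3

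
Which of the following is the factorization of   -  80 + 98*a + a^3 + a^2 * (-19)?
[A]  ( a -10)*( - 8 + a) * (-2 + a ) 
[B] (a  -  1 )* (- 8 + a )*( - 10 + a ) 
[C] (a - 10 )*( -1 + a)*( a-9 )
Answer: B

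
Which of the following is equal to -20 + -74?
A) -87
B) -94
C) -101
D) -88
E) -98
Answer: B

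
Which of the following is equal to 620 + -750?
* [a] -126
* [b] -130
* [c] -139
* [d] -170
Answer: b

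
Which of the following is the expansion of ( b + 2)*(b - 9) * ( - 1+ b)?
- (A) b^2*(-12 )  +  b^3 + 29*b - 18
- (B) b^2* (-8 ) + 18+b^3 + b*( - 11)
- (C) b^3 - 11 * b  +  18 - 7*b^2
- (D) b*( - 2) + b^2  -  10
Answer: B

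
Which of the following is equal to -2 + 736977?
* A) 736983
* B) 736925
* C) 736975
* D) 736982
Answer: C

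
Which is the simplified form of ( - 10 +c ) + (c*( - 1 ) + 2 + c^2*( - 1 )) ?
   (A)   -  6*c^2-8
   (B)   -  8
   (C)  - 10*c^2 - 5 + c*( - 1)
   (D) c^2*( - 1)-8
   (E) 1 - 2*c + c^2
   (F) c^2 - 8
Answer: D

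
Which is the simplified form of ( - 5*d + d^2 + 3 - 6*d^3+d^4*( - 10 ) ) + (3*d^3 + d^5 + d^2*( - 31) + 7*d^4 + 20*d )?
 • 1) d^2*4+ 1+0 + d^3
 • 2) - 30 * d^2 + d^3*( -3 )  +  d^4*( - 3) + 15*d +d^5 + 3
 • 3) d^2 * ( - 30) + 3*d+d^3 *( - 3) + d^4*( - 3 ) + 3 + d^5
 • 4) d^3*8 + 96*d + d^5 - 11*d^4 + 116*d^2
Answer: 2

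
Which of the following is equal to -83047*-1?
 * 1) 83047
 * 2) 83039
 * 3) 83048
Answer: 1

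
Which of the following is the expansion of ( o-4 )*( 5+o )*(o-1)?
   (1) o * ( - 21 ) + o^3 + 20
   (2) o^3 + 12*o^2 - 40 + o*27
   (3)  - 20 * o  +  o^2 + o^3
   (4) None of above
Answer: 1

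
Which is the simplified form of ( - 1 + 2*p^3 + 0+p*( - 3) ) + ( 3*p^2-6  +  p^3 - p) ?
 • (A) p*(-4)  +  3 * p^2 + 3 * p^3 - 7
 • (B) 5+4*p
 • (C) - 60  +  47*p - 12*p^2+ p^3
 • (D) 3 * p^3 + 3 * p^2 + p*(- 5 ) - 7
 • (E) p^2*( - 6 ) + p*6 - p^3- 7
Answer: A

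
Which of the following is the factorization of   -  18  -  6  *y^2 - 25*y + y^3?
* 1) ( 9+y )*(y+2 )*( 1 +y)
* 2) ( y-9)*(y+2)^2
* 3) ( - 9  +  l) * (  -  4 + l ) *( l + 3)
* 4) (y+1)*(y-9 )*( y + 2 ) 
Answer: 4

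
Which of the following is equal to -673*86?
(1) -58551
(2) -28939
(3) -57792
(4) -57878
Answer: 4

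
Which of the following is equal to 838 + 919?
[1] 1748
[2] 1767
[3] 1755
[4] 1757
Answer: 4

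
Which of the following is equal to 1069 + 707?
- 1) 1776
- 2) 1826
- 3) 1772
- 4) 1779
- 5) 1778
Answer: 1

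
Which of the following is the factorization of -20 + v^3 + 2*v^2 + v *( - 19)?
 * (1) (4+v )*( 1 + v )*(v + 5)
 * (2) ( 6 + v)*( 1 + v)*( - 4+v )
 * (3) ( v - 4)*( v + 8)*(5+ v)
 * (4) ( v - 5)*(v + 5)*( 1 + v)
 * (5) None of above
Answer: 5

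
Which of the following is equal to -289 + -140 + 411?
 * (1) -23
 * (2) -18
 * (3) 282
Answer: 2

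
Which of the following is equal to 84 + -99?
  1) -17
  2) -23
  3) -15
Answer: 3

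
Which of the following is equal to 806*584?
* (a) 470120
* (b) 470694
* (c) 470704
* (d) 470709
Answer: c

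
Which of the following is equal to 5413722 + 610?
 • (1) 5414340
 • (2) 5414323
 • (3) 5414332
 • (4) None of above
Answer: 3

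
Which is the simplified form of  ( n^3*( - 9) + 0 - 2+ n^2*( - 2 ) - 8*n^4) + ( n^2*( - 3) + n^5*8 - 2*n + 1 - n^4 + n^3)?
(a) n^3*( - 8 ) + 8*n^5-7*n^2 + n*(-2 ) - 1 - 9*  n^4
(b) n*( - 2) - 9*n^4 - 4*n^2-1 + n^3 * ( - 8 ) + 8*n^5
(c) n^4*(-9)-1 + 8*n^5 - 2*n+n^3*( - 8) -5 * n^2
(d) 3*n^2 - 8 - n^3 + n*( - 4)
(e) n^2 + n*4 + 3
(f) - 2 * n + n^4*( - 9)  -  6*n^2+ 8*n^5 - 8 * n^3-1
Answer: c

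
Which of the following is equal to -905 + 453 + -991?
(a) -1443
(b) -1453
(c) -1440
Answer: a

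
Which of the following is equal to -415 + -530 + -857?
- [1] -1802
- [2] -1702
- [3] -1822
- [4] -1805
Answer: 1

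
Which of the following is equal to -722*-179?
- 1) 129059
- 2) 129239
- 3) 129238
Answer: 3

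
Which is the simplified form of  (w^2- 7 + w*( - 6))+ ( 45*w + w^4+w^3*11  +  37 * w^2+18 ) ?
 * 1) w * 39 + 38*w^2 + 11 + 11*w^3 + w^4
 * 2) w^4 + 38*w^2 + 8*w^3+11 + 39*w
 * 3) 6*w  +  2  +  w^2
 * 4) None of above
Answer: 1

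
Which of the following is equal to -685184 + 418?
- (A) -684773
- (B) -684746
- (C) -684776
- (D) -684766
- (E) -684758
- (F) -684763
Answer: D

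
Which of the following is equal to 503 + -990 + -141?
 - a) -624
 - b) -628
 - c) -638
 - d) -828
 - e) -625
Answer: b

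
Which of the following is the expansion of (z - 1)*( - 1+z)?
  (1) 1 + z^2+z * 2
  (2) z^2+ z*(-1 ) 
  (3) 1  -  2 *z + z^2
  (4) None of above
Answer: 3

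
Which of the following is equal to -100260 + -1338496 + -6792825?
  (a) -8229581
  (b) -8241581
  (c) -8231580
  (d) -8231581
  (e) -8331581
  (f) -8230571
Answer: d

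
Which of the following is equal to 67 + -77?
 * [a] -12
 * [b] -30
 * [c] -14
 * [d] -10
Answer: d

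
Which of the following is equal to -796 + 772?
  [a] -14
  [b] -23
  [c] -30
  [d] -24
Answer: d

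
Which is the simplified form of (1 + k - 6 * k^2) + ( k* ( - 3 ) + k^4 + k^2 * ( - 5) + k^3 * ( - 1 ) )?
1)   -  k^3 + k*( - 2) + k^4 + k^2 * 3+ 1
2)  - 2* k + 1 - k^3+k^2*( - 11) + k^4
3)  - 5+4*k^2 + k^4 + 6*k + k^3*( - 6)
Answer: 2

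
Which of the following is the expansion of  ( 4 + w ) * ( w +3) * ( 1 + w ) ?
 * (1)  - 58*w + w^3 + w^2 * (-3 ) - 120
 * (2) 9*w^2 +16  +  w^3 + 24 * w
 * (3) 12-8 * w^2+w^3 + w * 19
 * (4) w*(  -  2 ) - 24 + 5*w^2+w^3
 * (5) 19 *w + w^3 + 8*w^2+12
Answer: 5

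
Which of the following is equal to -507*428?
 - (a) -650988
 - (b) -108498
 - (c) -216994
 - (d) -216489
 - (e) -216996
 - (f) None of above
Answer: e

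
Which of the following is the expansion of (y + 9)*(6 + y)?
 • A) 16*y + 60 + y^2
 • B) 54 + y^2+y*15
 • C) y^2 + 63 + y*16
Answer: B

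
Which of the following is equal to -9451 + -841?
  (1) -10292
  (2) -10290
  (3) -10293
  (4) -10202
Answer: 1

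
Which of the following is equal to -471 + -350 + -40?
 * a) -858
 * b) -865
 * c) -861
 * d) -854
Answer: c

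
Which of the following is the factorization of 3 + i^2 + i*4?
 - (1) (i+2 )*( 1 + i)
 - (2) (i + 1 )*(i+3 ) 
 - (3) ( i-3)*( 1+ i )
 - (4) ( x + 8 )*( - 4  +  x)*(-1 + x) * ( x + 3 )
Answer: 2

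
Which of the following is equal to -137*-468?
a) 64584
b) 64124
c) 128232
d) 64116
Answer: d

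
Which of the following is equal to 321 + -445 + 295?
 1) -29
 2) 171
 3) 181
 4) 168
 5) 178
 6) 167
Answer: 2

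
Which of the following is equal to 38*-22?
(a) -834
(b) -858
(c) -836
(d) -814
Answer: c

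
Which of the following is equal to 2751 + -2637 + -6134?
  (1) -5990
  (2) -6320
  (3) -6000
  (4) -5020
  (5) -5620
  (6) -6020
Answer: 6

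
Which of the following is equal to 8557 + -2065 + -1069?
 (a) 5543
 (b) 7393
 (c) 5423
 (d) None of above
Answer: c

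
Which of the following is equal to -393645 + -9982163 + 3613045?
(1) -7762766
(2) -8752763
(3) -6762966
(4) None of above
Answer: 4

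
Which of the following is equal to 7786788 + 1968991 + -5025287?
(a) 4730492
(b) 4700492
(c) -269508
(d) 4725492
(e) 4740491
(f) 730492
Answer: a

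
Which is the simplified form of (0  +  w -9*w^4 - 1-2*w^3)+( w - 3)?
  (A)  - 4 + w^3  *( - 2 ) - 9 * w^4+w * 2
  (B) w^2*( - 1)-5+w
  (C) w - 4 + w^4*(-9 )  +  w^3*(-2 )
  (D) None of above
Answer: A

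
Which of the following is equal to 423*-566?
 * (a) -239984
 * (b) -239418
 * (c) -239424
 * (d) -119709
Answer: b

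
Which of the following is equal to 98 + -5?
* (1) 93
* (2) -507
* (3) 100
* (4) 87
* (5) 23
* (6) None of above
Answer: 1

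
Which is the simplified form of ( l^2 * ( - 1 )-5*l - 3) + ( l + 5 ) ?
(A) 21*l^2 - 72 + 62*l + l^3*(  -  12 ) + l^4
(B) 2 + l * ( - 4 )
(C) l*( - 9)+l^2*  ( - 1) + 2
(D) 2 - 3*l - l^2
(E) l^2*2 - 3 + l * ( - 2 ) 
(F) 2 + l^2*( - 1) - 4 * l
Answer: F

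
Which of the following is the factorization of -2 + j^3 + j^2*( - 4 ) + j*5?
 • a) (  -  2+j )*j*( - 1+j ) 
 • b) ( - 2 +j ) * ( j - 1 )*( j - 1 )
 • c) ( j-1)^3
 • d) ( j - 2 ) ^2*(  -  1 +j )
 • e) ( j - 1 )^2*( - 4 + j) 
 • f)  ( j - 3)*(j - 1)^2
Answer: b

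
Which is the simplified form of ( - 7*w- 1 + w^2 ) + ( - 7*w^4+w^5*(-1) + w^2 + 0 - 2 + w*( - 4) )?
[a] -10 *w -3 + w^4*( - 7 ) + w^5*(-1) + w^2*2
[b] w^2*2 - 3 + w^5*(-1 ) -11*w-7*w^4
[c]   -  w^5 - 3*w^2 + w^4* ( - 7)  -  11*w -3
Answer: b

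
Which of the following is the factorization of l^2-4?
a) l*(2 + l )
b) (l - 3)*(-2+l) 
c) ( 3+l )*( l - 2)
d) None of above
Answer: d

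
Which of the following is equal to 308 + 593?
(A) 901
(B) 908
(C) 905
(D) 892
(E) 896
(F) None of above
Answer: A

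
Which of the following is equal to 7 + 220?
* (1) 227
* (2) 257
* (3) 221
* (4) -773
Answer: 1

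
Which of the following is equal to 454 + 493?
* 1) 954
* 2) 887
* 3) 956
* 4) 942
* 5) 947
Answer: 5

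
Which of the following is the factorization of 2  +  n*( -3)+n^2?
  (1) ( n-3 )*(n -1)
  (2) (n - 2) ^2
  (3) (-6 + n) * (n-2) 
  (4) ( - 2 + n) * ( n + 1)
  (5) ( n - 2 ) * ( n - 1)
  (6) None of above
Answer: 5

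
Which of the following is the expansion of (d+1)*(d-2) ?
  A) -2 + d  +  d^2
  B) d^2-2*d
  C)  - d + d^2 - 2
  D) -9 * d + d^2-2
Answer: C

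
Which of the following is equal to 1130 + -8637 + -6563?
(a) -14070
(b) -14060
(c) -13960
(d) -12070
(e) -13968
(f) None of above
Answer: a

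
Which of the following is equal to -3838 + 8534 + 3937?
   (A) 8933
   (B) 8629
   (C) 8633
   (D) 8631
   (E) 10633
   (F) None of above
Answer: C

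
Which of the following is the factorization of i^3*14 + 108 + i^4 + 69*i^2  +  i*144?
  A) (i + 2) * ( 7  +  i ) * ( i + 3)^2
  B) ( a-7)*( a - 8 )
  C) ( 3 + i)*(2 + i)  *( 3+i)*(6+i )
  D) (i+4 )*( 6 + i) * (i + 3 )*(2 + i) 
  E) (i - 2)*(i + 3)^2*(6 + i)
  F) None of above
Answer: C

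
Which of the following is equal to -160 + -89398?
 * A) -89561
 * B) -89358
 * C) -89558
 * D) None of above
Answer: C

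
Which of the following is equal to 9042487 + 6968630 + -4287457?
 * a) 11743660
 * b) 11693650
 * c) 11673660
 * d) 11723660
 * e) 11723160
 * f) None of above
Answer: d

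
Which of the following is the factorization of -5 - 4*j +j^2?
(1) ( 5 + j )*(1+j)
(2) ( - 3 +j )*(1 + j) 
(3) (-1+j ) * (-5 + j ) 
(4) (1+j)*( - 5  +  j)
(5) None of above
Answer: 4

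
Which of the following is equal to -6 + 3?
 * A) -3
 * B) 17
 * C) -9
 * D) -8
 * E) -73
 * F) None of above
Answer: A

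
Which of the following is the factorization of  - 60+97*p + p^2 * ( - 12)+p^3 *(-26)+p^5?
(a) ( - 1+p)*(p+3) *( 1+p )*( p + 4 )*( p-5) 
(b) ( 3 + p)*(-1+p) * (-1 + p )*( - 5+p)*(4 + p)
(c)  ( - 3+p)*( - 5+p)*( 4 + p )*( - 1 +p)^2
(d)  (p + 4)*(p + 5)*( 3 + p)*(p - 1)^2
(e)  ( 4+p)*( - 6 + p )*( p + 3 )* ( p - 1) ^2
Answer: b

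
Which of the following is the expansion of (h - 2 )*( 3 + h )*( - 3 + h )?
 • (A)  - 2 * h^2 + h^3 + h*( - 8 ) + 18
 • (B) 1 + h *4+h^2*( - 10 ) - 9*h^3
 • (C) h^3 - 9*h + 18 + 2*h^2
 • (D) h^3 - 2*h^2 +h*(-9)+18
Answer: D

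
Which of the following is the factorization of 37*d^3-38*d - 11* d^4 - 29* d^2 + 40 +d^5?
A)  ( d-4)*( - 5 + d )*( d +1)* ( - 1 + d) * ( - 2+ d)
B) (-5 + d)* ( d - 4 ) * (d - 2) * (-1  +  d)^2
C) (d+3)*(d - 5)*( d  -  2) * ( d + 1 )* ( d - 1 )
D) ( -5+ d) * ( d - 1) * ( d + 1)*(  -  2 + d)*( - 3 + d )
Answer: A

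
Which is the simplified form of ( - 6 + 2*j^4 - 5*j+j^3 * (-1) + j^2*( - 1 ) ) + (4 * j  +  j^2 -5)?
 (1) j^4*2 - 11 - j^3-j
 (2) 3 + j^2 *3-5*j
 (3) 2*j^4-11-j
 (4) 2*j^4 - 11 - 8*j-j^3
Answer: 1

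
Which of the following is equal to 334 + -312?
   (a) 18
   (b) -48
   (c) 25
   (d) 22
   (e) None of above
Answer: d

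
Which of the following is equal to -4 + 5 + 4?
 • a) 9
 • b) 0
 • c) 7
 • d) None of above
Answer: d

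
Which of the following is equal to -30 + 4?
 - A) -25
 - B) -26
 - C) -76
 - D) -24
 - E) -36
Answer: B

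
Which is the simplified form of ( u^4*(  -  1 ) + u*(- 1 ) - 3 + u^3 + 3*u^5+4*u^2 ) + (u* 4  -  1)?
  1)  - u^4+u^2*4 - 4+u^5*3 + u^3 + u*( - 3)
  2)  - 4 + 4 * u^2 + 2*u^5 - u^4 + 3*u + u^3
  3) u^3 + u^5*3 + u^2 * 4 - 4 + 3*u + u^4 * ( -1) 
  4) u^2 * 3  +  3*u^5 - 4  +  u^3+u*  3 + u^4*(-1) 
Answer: 3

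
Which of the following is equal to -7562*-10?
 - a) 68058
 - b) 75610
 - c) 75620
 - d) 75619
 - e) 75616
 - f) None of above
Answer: c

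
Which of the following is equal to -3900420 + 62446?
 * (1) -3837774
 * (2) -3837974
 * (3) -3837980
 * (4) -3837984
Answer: 2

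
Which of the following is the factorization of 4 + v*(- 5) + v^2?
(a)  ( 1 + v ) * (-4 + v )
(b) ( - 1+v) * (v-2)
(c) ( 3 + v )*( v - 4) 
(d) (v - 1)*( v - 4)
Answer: d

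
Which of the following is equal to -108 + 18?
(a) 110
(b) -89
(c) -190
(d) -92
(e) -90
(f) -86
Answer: e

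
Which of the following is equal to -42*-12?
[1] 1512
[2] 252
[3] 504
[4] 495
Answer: 3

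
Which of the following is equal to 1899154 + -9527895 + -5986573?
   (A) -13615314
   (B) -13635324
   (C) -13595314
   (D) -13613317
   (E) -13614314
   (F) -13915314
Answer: A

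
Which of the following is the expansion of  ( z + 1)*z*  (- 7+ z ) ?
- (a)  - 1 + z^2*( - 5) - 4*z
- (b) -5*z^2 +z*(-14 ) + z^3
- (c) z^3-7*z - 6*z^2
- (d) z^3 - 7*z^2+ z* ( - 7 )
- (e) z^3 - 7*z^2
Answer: c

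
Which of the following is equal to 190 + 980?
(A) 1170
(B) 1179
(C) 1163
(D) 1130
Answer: A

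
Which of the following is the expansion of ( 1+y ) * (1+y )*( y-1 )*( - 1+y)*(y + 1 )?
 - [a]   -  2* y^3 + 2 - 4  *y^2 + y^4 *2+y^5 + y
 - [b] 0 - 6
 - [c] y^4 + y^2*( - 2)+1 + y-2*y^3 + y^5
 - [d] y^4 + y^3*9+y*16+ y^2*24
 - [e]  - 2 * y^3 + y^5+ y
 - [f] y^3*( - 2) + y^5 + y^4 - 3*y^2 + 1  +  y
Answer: c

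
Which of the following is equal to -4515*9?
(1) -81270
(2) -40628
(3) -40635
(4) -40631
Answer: 3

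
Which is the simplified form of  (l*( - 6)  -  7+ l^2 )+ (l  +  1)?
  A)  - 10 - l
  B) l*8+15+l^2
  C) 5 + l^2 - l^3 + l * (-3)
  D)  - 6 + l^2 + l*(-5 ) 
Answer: D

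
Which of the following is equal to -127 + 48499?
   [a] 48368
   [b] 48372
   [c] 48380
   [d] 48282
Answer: b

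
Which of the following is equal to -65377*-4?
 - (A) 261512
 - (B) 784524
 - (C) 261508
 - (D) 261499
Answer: C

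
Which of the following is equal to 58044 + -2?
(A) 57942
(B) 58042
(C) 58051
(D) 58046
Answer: B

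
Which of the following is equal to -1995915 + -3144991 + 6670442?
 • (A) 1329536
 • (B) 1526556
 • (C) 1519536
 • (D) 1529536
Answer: D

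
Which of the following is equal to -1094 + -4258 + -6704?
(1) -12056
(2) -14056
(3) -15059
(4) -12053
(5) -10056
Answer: 1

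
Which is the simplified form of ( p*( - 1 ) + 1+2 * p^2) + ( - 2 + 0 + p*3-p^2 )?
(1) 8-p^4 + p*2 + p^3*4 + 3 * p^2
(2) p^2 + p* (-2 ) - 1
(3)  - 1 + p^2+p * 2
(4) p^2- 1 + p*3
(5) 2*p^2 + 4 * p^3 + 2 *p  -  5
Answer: 3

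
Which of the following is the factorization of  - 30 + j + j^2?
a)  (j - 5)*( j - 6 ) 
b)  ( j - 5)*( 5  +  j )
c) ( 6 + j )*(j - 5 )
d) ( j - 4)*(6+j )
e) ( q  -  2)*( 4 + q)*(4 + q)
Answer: c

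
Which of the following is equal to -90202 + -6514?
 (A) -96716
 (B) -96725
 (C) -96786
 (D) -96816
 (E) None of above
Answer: A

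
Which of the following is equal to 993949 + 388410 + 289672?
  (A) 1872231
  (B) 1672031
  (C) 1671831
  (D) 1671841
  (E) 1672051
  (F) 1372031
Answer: B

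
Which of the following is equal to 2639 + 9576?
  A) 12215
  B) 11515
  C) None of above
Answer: A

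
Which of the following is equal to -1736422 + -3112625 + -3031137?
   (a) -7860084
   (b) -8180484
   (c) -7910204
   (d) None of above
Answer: d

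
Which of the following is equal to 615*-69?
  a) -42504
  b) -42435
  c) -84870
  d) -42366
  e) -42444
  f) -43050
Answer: b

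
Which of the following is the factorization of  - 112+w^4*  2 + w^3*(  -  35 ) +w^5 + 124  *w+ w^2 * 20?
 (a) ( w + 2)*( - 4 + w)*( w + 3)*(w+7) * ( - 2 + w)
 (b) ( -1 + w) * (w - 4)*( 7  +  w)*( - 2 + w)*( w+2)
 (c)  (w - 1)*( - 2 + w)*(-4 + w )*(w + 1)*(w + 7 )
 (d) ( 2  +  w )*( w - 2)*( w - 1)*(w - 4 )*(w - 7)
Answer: b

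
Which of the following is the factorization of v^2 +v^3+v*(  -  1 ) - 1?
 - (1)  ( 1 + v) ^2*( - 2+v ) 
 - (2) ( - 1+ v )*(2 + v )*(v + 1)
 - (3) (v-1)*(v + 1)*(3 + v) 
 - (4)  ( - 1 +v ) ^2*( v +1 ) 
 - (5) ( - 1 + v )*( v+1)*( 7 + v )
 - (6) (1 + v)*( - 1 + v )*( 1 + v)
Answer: 6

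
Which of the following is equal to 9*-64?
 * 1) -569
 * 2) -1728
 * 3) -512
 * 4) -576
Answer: 4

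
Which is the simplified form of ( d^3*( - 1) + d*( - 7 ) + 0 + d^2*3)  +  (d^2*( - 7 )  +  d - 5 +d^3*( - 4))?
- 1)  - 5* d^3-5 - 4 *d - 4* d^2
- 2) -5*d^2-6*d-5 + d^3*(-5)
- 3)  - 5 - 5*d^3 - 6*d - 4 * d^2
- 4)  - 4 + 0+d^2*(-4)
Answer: 3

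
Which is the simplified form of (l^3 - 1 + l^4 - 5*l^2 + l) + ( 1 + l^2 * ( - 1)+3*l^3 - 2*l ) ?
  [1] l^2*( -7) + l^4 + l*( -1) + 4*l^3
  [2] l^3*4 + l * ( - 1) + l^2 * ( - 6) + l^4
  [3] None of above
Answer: 2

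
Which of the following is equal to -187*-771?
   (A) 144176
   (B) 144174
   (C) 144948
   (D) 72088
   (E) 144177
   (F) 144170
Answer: E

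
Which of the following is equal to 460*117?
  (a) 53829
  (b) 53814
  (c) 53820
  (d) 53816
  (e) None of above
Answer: c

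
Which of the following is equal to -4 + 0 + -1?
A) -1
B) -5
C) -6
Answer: B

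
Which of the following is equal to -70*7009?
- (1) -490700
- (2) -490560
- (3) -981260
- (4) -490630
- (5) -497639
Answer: 4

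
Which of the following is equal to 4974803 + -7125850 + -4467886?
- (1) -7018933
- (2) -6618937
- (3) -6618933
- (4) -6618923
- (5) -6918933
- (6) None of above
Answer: 3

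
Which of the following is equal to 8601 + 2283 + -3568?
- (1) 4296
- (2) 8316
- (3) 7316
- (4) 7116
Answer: 3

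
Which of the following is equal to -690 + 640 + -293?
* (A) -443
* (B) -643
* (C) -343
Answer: C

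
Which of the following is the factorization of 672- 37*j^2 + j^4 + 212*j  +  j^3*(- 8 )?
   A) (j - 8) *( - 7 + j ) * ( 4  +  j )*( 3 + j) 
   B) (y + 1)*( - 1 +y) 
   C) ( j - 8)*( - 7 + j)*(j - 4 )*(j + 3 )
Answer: A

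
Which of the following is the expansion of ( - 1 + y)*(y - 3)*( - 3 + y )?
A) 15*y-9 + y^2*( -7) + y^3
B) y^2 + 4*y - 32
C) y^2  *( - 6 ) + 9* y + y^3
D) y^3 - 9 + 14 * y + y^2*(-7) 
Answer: A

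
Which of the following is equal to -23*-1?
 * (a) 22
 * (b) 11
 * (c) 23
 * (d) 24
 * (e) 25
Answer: c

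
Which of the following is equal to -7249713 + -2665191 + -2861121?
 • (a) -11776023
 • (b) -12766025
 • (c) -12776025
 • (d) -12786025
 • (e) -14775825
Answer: c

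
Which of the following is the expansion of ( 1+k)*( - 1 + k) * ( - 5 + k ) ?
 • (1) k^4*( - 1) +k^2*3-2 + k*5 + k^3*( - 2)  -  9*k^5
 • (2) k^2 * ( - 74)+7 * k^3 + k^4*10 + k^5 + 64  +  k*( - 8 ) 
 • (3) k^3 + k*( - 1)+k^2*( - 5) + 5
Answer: 3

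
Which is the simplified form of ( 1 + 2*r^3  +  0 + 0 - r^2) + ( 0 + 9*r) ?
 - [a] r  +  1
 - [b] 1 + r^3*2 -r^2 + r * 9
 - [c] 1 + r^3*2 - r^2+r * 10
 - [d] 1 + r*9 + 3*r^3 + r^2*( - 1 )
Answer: b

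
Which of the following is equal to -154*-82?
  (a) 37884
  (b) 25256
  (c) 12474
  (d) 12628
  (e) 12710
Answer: d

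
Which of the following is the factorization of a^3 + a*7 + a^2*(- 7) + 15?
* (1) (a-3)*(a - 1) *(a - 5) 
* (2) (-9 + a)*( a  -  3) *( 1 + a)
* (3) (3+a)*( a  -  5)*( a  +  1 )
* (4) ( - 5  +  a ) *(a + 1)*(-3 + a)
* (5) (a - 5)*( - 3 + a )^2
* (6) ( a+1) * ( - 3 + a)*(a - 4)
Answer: 4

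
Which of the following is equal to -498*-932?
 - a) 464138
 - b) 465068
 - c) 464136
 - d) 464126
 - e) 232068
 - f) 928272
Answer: c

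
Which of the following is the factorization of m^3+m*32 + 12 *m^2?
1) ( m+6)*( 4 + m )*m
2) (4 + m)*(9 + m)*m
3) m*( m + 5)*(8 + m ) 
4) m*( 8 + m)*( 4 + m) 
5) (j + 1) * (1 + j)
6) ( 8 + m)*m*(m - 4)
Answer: 4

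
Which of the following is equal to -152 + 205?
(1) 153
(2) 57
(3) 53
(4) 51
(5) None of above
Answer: 3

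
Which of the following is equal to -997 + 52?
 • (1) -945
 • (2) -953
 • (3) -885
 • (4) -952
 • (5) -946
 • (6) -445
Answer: 1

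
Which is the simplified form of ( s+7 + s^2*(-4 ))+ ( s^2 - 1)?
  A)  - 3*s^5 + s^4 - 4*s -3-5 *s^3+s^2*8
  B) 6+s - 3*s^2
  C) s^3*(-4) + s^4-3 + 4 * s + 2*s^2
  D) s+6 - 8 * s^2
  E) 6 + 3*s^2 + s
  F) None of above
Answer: B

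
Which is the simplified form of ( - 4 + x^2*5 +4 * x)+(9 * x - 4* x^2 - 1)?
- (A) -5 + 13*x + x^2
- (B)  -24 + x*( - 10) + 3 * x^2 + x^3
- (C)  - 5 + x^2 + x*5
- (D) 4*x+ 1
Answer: A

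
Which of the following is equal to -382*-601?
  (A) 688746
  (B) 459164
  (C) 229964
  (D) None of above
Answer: D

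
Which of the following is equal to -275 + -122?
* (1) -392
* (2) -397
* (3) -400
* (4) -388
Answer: 2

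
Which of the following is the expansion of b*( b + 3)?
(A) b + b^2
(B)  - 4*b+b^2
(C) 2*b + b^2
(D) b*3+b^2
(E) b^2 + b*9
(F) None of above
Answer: D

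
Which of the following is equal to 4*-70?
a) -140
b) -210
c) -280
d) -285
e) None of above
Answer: c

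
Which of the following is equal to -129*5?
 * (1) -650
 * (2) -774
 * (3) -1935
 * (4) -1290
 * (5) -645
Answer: 5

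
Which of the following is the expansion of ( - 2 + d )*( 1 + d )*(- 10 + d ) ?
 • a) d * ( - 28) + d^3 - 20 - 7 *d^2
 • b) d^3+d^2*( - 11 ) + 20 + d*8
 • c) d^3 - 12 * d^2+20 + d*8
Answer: b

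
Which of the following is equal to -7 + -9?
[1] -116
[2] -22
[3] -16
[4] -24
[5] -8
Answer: 3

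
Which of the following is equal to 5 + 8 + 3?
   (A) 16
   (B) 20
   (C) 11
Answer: A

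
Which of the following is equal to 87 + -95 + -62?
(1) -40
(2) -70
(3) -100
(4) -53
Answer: 2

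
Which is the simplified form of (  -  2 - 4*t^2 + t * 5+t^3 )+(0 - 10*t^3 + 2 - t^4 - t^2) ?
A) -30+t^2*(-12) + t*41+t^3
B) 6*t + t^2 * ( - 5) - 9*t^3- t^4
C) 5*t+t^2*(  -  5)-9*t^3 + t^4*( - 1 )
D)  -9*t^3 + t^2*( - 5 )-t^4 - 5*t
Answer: C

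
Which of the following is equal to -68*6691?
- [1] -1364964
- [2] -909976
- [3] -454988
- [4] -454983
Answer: 3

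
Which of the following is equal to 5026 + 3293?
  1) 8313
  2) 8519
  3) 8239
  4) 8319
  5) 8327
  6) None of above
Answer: 4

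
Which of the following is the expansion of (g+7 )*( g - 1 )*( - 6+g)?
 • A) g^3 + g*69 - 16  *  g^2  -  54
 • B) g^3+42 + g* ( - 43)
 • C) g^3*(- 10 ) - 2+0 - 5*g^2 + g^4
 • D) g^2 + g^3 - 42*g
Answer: B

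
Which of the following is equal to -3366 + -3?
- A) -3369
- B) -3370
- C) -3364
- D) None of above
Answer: A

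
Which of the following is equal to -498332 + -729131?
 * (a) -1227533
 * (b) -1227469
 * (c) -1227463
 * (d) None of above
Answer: c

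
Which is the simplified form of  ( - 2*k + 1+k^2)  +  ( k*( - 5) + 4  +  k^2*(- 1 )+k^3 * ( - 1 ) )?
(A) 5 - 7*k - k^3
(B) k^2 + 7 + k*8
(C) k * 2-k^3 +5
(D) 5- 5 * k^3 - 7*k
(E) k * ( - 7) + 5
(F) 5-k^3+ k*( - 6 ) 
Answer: A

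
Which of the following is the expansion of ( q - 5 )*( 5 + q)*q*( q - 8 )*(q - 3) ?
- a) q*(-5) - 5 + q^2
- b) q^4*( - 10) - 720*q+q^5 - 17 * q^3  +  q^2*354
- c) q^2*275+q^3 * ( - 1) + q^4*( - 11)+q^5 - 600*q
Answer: c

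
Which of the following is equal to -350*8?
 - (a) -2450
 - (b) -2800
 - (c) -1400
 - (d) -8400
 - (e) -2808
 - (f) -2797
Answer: b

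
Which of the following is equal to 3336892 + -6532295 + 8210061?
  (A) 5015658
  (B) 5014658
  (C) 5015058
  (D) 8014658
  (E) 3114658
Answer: B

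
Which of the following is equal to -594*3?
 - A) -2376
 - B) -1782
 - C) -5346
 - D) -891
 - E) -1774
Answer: B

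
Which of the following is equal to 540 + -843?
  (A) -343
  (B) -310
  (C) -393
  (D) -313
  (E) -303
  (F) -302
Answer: E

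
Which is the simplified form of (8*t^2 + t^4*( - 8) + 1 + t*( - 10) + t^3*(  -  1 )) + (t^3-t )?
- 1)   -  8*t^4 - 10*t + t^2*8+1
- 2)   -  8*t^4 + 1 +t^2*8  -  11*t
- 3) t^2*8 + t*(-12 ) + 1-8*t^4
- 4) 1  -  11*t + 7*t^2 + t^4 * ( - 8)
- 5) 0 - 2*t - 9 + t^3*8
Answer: 2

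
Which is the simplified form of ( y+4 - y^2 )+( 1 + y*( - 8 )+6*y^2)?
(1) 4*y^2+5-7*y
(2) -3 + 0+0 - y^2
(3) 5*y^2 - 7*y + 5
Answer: 3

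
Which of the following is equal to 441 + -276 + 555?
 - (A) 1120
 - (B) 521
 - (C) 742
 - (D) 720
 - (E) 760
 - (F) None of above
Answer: D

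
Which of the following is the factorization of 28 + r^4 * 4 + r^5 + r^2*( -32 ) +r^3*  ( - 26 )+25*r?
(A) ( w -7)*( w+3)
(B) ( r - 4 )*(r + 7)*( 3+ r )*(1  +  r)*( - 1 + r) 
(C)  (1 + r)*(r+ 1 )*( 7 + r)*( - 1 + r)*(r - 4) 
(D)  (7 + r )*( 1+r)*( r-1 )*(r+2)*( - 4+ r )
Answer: C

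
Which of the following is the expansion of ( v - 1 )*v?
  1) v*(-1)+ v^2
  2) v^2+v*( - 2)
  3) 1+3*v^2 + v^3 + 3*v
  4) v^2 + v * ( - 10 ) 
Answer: 1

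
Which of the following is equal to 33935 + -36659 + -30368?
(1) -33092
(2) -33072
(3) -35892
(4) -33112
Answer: 1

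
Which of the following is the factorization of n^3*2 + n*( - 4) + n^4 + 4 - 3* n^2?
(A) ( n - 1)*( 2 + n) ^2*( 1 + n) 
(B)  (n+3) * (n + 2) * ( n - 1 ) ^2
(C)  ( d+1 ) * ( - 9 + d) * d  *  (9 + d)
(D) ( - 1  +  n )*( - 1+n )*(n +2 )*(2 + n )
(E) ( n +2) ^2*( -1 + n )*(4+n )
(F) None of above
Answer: D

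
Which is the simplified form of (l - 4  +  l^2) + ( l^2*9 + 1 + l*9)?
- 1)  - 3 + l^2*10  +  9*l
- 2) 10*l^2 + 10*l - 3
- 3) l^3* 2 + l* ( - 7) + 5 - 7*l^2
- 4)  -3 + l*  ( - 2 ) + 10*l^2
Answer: 2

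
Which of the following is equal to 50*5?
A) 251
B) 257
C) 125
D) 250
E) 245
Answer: D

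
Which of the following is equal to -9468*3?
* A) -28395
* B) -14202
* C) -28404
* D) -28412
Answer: C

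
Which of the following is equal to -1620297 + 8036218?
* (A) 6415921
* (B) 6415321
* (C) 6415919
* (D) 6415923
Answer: A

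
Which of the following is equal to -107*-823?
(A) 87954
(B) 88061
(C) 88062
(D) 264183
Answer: B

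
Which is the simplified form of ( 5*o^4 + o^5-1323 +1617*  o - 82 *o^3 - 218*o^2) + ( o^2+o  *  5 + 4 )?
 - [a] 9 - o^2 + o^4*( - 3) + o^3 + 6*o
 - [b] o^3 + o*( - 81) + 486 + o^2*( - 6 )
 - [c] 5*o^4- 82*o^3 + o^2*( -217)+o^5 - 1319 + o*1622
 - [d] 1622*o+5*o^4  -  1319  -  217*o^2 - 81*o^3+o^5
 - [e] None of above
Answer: c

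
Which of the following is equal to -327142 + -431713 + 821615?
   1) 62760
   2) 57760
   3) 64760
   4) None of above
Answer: 1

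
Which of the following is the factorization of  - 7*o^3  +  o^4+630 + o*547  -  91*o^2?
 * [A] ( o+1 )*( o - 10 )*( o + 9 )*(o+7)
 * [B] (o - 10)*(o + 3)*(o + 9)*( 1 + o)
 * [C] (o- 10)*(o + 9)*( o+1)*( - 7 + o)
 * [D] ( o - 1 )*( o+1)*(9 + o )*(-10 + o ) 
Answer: C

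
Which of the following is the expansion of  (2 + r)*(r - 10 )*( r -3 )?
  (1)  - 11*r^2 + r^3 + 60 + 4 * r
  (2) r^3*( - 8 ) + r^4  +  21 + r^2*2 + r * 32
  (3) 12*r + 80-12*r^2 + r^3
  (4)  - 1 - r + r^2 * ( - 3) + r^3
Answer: 1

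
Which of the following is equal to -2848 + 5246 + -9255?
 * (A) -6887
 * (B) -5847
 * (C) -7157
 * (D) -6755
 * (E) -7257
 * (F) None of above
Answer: F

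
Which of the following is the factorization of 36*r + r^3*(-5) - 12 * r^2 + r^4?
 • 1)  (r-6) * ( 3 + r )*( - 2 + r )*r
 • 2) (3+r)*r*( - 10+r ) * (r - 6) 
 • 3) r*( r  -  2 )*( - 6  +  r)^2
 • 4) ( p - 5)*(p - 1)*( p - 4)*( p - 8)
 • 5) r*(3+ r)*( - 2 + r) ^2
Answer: 1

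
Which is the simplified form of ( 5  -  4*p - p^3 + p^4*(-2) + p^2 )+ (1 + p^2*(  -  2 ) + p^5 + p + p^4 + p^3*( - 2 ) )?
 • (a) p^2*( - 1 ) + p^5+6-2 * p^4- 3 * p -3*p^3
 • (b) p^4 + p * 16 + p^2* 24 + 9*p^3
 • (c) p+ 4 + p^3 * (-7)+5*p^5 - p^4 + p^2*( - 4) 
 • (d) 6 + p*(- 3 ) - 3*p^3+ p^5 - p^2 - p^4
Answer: d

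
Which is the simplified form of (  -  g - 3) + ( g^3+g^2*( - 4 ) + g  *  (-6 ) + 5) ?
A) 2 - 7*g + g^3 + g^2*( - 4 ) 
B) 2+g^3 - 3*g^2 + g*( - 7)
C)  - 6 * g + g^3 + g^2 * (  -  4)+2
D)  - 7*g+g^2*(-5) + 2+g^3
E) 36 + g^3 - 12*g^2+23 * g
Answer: A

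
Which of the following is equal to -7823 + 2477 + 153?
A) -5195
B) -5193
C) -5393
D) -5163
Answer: B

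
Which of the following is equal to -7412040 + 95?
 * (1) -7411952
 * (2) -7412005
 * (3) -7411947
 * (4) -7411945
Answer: 4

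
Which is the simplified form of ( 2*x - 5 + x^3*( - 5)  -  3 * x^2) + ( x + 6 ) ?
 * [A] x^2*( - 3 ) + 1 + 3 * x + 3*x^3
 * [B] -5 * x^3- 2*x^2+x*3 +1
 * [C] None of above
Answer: C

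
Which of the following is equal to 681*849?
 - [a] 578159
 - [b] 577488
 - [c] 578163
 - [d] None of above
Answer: d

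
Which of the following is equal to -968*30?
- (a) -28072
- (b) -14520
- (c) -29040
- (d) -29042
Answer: c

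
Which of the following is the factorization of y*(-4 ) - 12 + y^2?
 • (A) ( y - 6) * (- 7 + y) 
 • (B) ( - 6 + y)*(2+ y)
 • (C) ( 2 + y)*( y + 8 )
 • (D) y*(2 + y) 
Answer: B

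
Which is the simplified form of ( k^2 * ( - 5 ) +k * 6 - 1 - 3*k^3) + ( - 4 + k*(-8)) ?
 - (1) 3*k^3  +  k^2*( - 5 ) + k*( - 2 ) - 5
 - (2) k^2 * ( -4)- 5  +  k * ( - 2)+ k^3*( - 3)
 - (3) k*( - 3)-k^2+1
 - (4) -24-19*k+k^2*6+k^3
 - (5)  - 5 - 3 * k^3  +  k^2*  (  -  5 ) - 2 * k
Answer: 5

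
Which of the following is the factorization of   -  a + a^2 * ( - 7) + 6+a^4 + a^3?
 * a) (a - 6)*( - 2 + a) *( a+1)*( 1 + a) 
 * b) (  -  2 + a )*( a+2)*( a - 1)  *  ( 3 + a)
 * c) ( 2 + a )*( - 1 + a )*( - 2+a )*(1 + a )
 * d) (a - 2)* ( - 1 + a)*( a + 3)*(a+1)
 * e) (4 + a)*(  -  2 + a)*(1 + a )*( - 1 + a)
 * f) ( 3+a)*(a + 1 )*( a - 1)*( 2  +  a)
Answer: d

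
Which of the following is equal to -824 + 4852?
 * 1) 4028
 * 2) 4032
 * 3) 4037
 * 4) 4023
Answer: 1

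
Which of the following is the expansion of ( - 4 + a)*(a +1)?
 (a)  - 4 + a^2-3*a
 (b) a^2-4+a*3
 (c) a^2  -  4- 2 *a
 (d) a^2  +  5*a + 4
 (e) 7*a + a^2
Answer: a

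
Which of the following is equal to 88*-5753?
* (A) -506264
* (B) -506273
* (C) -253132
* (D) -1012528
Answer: A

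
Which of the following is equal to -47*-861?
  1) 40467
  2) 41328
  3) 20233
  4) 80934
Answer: 1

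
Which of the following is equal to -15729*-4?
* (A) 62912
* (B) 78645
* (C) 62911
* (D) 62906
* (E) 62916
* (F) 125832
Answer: E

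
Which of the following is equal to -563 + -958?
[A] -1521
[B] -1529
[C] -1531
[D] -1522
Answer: A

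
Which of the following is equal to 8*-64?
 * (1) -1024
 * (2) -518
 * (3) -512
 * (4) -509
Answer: 3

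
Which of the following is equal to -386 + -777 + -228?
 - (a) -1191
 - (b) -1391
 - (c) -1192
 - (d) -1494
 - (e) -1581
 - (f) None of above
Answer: b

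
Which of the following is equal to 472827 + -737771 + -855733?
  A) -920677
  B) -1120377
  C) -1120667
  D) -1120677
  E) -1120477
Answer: D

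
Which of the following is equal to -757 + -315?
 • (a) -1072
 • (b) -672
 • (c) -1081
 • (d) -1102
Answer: a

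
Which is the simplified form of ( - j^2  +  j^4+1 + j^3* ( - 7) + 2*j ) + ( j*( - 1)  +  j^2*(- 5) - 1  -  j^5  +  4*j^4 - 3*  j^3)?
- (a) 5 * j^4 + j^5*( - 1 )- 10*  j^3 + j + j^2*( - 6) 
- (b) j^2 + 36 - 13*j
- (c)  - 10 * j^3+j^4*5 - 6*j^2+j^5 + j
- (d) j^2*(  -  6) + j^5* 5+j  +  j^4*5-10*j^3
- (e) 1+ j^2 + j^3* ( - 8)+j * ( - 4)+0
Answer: a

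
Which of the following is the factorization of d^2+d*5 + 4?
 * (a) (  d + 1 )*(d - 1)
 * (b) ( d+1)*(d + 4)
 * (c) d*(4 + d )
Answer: b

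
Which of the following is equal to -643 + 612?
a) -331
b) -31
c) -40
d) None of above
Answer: b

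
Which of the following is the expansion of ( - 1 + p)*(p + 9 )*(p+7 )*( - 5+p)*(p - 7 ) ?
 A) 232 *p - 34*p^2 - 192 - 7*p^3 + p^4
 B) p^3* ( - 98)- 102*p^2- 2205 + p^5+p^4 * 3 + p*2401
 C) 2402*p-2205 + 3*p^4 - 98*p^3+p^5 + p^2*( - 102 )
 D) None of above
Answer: B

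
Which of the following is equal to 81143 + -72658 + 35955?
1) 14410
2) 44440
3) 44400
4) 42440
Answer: 2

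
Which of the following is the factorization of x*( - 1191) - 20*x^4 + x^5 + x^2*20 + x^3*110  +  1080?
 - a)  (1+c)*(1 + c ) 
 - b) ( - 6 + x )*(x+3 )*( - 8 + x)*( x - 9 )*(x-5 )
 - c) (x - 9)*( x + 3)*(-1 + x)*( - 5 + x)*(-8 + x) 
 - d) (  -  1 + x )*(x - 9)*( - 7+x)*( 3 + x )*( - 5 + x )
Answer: c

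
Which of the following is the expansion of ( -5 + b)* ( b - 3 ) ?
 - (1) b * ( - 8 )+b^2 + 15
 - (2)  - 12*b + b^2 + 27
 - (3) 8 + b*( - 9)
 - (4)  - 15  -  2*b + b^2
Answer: 1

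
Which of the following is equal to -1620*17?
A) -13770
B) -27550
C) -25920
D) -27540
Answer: D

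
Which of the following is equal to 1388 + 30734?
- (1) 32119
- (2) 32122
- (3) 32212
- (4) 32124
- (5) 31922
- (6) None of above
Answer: 2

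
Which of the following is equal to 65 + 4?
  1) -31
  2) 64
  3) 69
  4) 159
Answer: 3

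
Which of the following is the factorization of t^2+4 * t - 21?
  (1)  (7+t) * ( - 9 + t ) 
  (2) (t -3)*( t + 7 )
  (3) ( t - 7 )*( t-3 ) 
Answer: 2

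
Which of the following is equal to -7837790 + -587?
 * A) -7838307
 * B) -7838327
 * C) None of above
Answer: C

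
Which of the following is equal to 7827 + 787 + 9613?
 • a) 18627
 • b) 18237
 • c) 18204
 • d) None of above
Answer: d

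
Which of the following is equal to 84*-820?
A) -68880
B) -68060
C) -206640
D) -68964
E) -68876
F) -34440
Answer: A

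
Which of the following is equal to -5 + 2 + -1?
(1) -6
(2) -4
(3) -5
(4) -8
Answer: 2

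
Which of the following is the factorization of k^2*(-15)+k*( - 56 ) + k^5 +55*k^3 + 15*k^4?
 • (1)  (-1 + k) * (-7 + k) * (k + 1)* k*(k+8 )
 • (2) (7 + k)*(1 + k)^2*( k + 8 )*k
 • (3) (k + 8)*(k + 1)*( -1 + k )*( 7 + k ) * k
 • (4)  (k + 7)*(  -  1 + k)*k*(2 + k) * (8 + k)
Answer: 3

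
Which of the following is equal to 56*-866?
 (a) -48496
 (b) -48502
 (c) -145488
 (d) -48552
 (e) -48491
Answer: a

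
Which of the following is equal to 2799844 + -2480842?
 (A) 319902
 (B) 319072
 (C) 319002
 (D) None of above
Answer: C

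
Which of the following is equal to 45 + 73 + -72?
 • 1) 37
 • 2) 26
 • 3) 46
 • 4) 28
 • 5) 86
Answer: 3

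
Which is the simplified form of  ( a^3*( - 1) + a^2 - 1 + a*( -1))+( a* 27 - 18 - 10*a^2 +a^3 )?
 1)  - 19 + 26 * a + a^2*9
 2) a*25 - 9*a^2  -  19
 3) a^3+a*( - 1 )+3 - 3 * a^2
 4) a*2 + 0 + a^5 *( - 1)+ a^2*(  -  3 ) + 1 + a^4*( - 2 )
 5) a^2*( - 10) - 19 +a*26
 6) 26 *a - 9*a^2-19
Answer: 6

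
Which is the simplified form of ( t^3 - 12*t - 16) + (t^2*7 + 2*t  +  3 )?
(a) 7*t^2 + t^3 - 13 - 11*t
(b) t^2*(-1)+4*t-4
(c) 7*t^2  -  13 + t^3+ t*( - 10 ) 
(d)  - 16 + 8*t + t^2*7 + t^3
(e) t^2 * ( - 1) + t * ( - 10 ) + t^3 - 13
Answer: c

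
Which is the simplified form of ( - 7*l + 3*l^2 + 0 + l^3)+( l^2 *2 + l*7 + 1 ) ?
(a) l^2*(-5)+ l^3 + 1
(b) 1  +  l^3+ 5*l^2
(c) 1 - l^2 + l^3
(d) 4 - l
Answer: b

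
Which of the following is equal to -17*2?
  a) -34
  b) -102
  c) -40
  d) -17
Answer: a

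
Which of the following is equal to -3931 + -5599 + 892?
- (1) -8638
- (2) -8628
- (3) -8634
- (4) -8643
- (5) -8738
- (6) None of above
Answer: 1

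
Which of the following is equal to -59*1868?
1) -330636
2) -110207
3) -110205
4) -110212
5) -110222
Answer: 4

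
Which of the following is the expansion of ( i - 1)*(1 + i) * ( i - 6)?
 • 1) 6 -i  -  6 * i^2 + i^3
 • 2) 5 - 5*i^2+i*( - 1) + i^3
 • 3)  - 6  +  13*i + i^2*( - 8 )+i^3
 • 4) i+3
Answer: 1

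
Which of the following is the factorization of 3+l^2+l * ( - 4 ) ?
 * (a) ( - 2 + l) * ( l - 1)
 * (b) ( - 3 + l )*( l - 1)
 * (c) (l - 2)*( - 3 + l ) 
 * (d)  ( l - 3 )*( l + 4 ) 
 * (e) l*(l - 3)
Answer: b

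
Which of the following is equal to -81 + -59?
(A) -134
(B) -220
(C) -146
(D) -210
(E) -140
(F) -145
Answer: E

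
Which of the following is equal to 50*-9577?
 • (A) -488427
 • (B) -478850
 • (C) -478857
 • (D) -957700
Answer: B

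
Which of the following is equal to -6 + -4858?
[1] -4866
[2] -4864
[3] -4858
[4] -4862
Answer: 2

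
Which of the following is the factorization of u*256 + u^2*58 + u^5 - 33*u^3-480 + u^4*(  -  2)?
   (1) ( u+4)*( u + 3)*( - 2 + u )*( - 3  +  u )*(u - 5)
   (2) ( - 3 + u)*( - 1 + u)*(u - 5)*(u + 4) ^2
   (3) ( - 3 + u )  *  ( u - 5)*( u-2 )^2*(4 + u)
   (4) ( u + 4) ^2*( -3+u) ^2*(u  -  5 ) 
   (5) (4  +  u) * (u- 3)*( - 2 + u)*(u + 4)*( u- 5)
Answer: 5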